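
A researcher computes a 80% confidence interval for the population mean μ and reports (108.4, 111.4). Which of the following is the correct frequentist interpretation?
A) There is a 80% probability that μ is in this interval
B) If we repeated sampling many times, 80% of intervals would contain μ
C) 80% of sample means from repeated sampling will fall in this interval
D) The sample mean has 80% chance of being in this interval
B

A) Wrong — μ is fixed; the randomness lives in the interval, not in μ.
B) Correct — this is the frequentist long-run coverage interpretation.
C) Wrong — coverage applies to intervals containing μ, not to future x̄ values.
D) Wrong — x̄ is observed and sits in the interval by construction.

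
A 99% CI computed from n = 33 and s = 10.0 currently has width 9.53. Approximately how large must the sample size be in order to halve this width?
n ≈ 132

CI width ∝ 1/√n
To reduce width by factor 2, need √n to grow by 2 → need 2² = 4 times as many samples.

Current: n = 33, width = 9.53
New: n = 132, width ≈ 4.55

Width reduced by factor of 9.53/4.55 = 2.09.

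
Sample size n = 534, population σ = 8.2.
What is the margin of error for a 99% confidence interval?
Margin of error = 0.91

Margin of error = z* · σ/√n
= 2.576 · 8.2/√534
= 2.576 · 8.2/23.1084
= 0.91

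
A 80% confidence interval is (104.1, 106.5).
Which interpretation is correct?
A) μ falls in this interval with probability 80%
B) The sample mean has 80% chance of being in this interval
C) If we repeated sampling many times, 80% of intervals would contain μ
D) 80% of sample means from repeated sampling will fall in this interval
C

A) Wrong — μ is fixed; the randomness lives in the interval, not in μ.
B) Wrong — x̄ is observed and sits in the interval by construction.
C) Correct — this is the frequentist long-run coverage interpretation.
D) Wrong — coverage applies to intervals containing μ, not to future x̄ values.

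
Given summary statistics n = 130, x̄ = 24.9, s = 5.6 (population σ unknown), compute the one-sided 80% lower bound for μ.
μ ≥ 24.49

Lower bound (one-sided):
t* = 0.844 (one-sided for 80%)
Lower bound = x̄ - t* · s/√n = 24.9 - 0.844 · 5.6/√130 = 24.49

We are 80% confident that μ ≥ 24.49.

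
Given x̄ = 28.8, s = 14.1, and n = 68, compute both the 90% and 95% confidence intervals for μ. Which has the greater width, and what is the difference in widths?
95% CI is wider by 1.13

df = 67
90% CI: t* = 1.668, (25.95, 31.65), width = 2 · t* · s/√n = 5.70
95% CI: t* = 1.996, (25.39, 32.21), width = 2 · t* · s/√n = 6.83

The 95% CI is wider by 6.83 - 5.70 = 1.13.
Higher confidence requires a wider interval.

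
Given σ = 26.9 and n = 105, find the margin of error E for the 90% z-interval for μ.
Margin of error = 4.32

Margin of error = z* · σ/√n
= 1.645 · 26.9/√105
= 1.645 · 26.9/10.2470
= 4.32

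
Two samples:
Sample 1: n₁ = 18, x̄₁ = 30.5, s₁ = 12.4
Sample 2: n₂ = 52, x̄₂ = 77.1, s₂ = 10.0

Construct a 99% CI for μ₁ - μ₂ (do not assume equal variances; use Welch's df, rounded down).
(-55.62, -37.58)

Difference: x̄₁ - x̄₂ = -46.60
SE = √(s₁²/n₁ + s₂²/n₂) = √(12.4²/18 + 10.0²/52) = 3.2350
df = 25.09 → 25 (Welch–Satterthwaite, rounded down)
t* = 2.787

CI: -46.60 ± 2.787 · 3.2350 = -46.60 ± 9.02 = (-55.62, -37.58)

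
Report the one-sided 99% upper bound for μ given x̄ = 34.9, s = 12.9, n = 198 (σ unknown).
μ ≤ 37.05

Upper bound (one-sided):
t* = 2.345 (one-sided for 99%)
Upper bound = x̄ + t* · s/√n = 34.9 + 2.345 · 12.9/√198 = 37.05

We are 99% confident that μ ≤ 37.05.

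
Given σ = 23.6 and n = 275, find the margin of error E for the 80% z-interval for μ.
Margin of error = 1.82

Margin of error = z* · σ/√n
= 1.282 · 23.6/√275
= 1.282 · 23.6/16.5831
= 1.82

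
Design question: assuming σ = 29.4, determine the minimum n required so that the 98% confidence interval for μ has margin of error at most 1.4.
n ≥ 2386

For margin E ≤ 1.4:
n ≥ (z* · σ / E)²
n ≥ (2.326 · 29.4 / 1.4)²
n ≥ 2385.93

Minimum n = 2386 (rounding up)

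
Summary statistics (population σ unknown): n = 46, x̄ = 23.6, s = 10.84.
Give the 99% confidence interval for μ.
(19.30, 27.90)

t-interval (σ unknown):
df = n - 1 = 45
t* = 2.690 for 99% confidence

Margin of error = t* · s/√n = 2.690 · 10.84/√46 = 4.30

CI: (19.30, 27.90)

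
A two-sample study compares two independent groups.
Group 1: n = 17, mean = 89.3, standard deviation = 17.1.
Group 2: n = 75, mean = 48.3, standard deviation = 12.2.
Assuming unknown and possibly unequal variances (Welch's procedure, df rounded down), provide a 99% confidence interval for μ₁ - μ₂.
(28.47, 53.53)

Difference: x̄₁ - x̄₂ = 41.00
SE = √(s₁²/n₁ + s₂²/n₂) = √(17.1²/17 + 12.2²/75) = 4.3801
df = 19.85 → 19 (Welch–Satterthwaite, rounded down)
t* = 2.861

CI: 41.00 ± 2.861 · 4.3801 = 41.00 ± 12.53 = (28.47, 53.53)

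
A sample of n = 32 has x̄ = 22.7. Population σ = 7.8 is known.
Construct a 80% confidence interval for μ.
(20.93, 24.47)

z-interval (σ known):
z* = 1.282 for 80% confidence

Margin of error = z* · σ/√n = 1.282 · 7.8/√32 = 1.77

CI: (22.7 - 1.77, 22.7 + 1.77) = (20.93, 24.47)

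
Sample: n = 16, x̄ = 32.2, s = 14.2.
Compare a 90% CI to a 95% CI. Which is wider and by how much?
95% CI is wider by 2.68

df = 15
90% CI: t* = 1.753, (25.98, 38.42), width = 2 · t* · s/√n = 12.45
95% CI: t* = 2.131, (24.63, 39.77), width = 2 · t* · s/√n = 15.13

The 95% CI is wider by 15.13 - 12.45 = 2.68.
Higher confidence requires a wider interval.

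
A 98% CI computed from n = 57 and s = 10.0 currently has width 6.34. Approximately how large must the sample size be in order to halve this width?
n ≈ 228

CI width ∝ 1/√n
To reduce width by factor 2, need √n to grow by 2 → need 2² = 4 times as many samples.

Current: n = 57, width = 6.34
New: n = 228, width ≈ 3.10

Width reduced by factor of 6.34/3.10 = 2.05.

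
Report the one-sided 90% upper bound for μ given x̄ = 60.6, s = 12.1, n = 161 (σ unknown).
μ ≤ 61.83

Upper bound (one-sided):
t* = 1.287 (one-sided for 90%)
Upper bound = x̄ + t* · s/√n = 60.6 + 1.287 · 12.1/√161 = 61.83

We are 90% confident that μ ≤ 61.83.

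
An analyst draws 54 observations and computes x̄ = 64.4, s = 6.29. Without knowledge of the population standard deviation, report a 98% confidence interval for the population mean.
(62.35, 66.45)

t-interval (σ unknown):
df = n - 1 = 53
t* = 2.399 for 98% confidence

Margin of error = t* · s/√n = 2.399 · 6.29/√54 = 2.05

CI: (62.35, 66.45)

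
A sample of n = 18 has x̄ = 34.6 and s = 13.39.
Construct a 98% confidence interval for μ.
(26.50, 42.70)

t-interval (σ unknown):
df = n - 1 = 17
t* = 2.567 for 98% confidence

Margin of error = t* · s/√n = 2.567 · 13.39/√18 = 8.10

CI: (26.50, 42.70)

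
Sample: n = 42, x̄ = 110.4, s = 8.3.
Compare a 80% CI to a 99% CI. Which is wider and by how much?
99% CI is wider by 3.58

df = 41
80% CI: t* = 1.303, (108.73, 112.07), width = 2 · t* · s/√n = 3.34
99% CI: t* = 2.701, (106.94, 113.86), width = 2 · t* · s/√n = 6.92

The 99% CI is wider by 6.92 - 3.34 = 3.58.
Higher confidence requires a wider interval.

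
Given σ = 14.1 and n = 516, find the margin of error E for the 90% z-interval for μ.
Margin of error = 1.02

Margin of error = z* · σ/√n
= 1.645 · 14.1/√516
= 1.645 · 14.1/22.7156
= 1.02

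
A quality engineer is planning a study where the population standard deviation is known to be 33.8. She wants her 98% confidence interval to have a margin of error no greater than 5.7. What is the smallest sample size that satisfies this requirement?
n ≥ 191

For margin E ≤ 5.7:
n ≥ (z* · σ / E)²
n ≥ (2.326 · 33.8 / 5.7)²
n ≥ 190.24

Minimum n = 191 (rounding up)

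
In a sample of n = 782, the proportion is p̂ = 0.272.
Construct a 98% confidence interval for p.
(0.235, 0.309)

Proportion CI:
SE = √(p̂(1-p̂)/n) = √(0.272 · 0.728 / 782) = 0.01591

z* = 2.326
Margin = z* · SE = 2.326 · 0.01591 = 0.0370

CI: 0.272 ± 0.0370 = (0.235, 0.309)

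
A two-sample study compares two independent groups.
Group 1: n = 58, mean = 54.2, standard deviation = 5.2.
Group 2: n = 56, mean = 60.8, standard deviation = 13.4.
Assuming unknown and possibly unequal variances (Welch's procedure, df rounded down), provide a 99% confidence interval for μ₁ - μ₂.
(-11.67, -1.53)

Difference: x̄₁ - x̄₂ = -6.60
SE = √(s₁²/n₁ + s₂²/n₂) = √(5.2²/58 + 13.4²/56) = 1.9164
df = 70.71 → 70 (Welch–Satterthwaite, rounded down)
t* = 2.648

CI: -6.60 ± 2.648 · 1.9164 = -6.60 ± 5.07 = (-11.67, -1.53)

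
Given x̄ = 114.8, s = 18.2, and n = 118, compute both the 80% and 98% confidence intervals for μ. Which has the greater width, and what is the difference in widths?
98% CI is wider by 3.58

df = 117
80% CI: t* = 1.289, (112.64, 116.96), width = 2 · t* · s/√n = 4.32
98% CI: t* = 2.359, (110.85, 118.75), width = 2 · t* · s/√n = 7.90

The 98% CI is wider by 7.90 - 4.32 = 3.58.
Higher confidence requires a wider interval.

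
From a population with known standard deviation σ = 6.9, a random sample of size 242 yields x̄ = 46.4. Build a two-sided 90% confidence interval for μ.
(45.67, 47.13)

z-interval (σ known):
z* = 1.645 for 90% confidence

Margin of error = z* · σ/√n = 1.645 · 6.9/√242 = 0.73

CI: (46.4 - 0.73, 46.4 + 0.73) = (45.67, 47.13)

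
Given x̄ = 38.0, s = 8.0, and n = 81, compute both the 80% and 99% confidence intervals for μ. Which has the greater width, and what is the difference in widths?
99% CI is wider by 2.39

df = 80
80% CI: t* = 1.292, (36.85, 39.15), width = 2 · t* · s/√n = 2.30
99% CI: t* = 2.639, (35.65, 40.35), width = 2 · t* · s/√n = 4.69

The 99% CI is wider by 4.69 - 2.30 = 2.39.
Higher confidence requires a wider interval.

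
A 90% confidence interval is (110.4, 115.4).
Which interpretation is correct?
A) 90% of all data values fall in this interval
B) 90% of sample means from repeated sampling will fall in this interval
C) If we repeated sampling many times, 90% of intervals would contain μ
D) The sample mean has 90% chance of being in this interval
C

A) Wrong — a CI is about the parameter μ, not individual data values.
B) Wrong — coverage applies to intervals containing μ, not to future x̄ values.
C) Correct — this is the frequentist long-run coverage interpretation.
D) Wrong — x̄ is observed and sits in the interval by construction.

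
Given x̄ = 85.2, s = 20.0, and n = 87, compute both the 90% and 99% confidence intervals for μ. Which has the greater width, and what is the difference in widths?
99% CI is wider by 4.17

df = 86
90% CI: t* = 1.663, (81.63, 88.77), width = 2 · t* · s/√n = 7.13
99% CI: t* = 2.634, (79.55, 90.85), width = 2 · t* · s/√n = 11.30

The 99% CI is wider by 11.30 - 7.13 = 4.17.
Higher confidence requires a wider interval.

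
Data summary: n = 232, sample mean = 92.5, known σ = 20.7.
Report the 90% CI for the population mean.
(90.26, 94.74)

z-interval (σ known):
z* = 1.645 for 90% confidence

Margin of error = z* · σ/√n = 1.645 · 20.7/√232 = 2.24

CI: (92.5 - 2.24, 92.5 + 2.24) = (90.26, 94.74)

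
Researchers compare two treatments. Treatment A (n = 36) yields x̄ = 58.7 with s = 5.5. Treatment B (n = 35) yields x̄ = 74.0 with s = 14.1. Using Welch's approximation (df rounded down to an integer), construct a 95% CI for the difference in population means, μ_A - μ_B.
(-20.45, -10.15)

Difference: x̄₁ - x̄₂ = -15.30
SE = √(s₁²/n₁ + s₂²/n₂) = √(5.5²/36 + 14.1²/35) = 2.5535
df = 43.87 → 43 (Welch–Satterthwaite, rounded down)
t* = 2.017

CI: -15.30 ± 2.017 · 2.5535 = -15.30 ± 5.15 = (-20.45, -10.15)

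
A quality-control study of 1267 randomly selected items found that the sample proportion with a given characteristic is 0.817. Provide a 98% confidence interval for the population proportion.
(0.792, 0.842)

Proportion CI:
SE = √(p̂(1-p̂)/n) = √(0.817 · 0.183 / 1267) = 0.01086

z* = 2.326
Margin = z* · SE = 2.326 · 0.01086 = 0.0253

CI: 0.817 ± 0.0253 = (0.792, 0.842)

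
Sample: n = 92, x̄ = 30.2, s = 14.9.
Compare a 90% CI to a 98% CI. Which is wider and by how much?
98% CI is wider by 2.20

df = 91
90% CI: t* = 1.662, (27.62, 32.78), width = 2 · t* · s/√n = 5.16
98% CI: t* = 2.368, (26.52, 33.88), width = 2 · t* · s/√n = 7.36

The 98% CI is wider by 7.36 - 5.16 = 2.20.
Higher confidence requires a wider interval.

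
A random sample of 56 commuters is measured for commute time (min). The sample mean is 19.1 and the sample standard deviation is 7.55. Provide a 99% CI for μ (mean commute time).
(16.41, 21.79)

t-interval (σ unknown):
df = n - 1 = 55
t* = 2.668 for 99% confidence

Margin of error = t* · s/√n = 2.668 · 7.55/√56 = 2.69

CI: (16.41, 21.79)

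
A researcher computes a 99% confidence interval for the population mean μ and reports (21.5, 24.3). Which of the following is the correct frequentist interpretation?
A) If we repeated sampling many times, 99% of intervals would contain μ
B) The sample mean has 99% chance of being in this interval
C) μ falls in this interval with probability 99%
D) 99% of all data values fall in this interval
A

A) Correct — this is the frequentist long-run coverage interpretation.
B) Wrong — x̄ is observed and sits in the interval by construction.
C) Wrong — μ is fixed; the randomness lives in the interval, not in μ.
D) Wrong — a CI is about the parameter μ, not individual data values.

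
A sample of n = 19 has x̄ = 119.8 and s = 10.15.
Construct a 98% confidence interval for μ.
(113.86, 125.74)

t-interval (σ unknown):
df = n - 1 = 18
t* = 2.552 for 98% confidence

Margin of error = t* · s/√n = 2.552 · 10.15/√19 = 5.94

CI: (113.86, 125.74)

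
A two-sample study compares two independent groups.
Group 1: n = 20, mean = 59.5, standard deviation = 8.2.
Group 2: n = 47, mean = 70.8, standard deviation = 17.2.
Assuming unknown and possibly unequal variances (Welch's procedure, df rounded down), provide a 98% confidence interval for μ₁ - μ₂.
(-18.71, -3.89)

Difference: x̄₁ - x̄₂ = -11.30
SE = √(s₁²/n₁ + s₂²/n₂) = √(8.2²/20 + 17.2²/47) = 3.1075
df = 64.03 → 64 (Welch–Satterthwaite, rounded down)
t* = 2.386

CI: -11.30 ± 2.386 · 3.1075 = -11.30 ± 7.41 = (-18.71, -3.89)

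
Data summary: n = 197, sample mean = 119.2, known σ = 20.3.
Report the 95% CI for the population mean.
(116.37, 122.03)

z-interval (σ known):
z* = 1.960 for 95% confidence

Margin of error = z* · σ/√n = 1.960 · 20.3/√197 = 2.83

CI: (119.2 - 2.83, 119.2 + 2.83) = (116.37, 122.03)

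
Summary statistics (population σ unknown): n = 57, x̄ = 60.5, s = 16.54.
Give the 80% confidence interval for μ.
(57.66, 63.34)

t-interval (σ unknown):
df = n - 1 = 56
t* = 1.297 for 80% confidence

Margin of error = t* · s/√n = 1.297 · 16.54/√57 = 2.84

CI: (57.66, 63.34)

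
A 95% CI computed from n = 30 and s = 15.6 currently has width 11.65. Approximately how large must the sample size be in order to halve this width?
n ≈ 120

CI width ∝ 1/√n
To reduce width by factor 2, need √n to grow by 2 → need 2² = 4 times as many samples.

Current: n = 30, width = 11.65
New: n = 120, width ≈ 5.64

Width reduced by factor of 11.65/5.64 = 2.07.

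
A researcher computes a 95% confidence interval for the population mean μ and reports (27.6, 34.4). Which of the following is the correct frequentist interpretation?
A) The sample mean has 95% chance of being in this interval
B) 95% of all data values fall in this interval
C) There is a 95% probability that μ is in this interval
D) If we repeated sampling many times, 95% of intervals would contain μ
D

A) Wrong — x̄ is observed and sits in the interval by construction.
B) Wrong — a CI is about the parameter μ, not individual data values.
C) Wrong — μ is fixed; the randomness lives in the interval, not in μ.
D) Correct — this is the frequentist long-run coverage interpretation.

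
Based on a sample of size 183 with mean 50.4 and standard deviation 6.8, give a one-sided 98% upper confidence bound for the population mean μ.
μ ≤ 51.44

Upper bound (one-sided):
t* = 2.069 (one-sided for 98%)
Upper bound = x̄ + t* · s/√n = 50.4 + 2.069 · 6.8/√183 = 51.44

We are 98% confident that μ ≤ 51.44.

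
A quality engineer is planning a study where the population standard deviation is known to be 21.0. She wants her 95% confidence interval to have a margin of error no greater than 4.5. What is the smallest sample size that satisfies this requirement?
n ≥ 84

For margin E ≤ 4.5:
n ≥ (z* · σ / E)²
n ≥ (1.960 · 21.0 / 4.5)²
n ≥ 83.66

Minimum n = 84 (rounding up)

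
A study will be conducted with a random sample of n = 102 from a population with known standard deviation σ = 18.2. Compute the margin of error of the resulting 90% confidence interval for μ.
Margin of error = 2.96

Margin of error = z* · σ/√n
= 1.645 · 18.2/√102
= 1.645 · 18.2/10.0995
= 2.96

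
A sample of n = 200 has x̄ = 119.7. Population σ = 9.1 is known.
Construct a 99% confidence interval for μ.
(118.04, 121.36)

z-interval (σ known):
z* = 2.576 for 99% confidence

Margin of error = z* · σ/√n = 2.576 · 9.1/√200 = 1.66

CI: (119.7 - 1.66, 119.7 + 1.66) = (118.04, 121.36)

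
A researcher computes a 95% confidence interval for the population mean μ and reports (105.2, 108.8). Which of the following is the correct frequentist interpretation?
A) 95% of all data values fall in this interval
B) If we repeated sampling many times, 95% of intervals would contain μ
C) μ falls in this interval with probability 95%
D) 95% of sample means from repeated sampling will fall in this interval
B

A) Wrong — a CI is about the parameter μ, not individual data values.
B) Correct — this is the frequentist long-run coverage interpretation.
C) Wrong — μ is fixed; the randomness lives in the interval, not in μ.
D) Wrong — coverage applies to intervals containing μ, not to future x̄ values.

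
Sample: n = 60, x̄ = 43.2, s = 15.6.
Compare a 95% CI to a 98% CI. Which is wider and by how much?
98% CI is wider by 1.57

df = 59
95% CI: t* = 2.001, (39.17, 47.23), width = 2 · t* · s/√n = 8.06
98% CI: t* = 2.391, (38.38, 48.02), width = 2 · t* · s/√n = 9.63

The 98% CI is wider by 9.63 - 8.06 = 1.57.
Higher confidence requires a wider interval.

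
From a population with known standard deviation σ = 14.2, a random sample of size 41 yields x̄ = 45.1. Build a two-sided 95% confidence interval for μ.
(40.75, 49.45)

z-interval (σ known):
z* = 1.960 for 95% confidence

Margin of error = z* · σ/√n = 1.960 · 14.2/√41 = 4.35

CI: (45.1 - 4.35, 45.1 + 4.35) = (40.75, 49.45)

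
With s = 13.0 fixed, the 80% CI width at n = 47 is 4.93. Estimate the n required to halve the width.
n ≈ 188

CI width ∝ 1/√n
To reduce width by factor 2, need √n to grow by 2 → need 2² = 4 times as many samples.

Current: n = 47, width = 4.93
New: n = 188, width ≈ 2.44

Width reduced by factor of 4.93/2.44 = 2.02.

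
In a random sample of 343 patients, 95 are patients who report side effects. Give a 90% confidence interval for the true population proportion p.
(0.237, 0.317)

Proportion CI:
p̂ = 95/343 = 0.27697
SE = √(p̂(1-p̂)/n) = √(0.27697 · 0.72303 / 343) = 0.02416

z* = 1.645
Margin = z* · SE = 1.645 · 0.02416 = 0.0397

CI: 0.27697 ± 0.0397 = (0.237, 0.317)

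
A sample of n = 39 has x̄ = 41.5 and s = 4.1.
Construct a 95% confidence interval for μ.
(40.17, 42.83)

t-interval (σ unknown):
df = n - 1 = 38
t* = 2.024 for 95% confidence

Margin of error = t* · s/√n = 2.024 · 4.1/√39 = 1.33

CI: (40.17, 42.83)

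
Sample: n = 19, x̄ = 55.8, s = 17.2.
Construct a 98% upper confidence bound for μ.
μ ≤ 64.54

Upper bound (one-sided):
t* = 2.214 (one-sided for 98%)
Upper bound = x̄ + t* · s/√n = 55.8 + 2.214 · 17.2/√19 = 64.54

We are 98% confident that μ ≤ 64.54.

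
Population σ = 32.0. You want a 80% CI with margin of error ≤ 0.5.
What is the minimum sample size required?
n ≥ 6732

For margin E ≤ 0.5:
n ≥ (z* · σ / E)²
n ≥ (1.282 · 32.0 / 0.5)²
n ≥ 6731.87

Minimum n = 6732 (rounding up)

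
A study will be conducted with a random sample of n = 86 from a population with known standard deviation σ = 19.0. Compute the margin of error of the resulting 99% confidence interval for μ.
Margin of error = 5.28

Margin of error = z* · σ/√n
= 2.576 · 19.0/√86
= 2.576 · 19.0/9.2736
= 5.28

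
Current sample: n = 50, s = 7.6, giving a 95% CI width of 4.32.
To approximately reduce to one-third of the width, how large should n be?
n ≈ 450

CI width ∝ 1/√n
To reduce width by factor 3, need √n to grow by 3 → need 3² = 9 times as many samples.

Current: n = 50, width = 4.32
New: n = 450, width ≈ 1.41

Width reduced by factor of 4.32/1.41 = 3.06.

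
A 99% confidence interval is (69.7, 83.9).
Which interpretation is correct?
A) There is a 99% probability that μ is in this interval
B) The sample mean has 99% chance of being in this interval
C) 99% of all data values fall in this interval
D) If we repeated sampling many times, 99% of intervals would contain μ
D

A) Wrong — μ is fixed; the randomness lives in the interval, not in μ.
B) Wrong — x̄ is observed and sits in the interval by construction.
C) Wrong — a CI is about the parameter μ, not individual data values.
D) Correct — this is the frequentist long-run coverage interpretation.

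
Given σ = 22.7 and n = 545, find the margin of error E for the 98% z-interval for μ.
Margin of error = 2.26

Margin of error = z* · σ/√n
= 2.326 · 22.7/√545
= 2.326 · 22.7/23.3452
= 2.26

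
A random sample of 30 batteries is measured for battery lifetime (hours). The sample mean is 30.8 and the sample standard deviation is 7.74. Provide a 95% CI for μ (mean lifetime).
(27.91, 33.69)

t-interval (σ unknown):
df = n - 1 = 29
t* = 2.045 for 95% confidence

Margin of error = t* · s/√n = 2.045 · 7.74/√30 = 2.89

CI: (27.91, 33.69)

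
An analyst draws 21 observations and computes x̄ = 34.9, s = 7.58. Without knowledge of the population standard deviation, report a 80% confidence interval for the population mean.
(32.71, 37.09)

t-interval (σ unknown):
df = n - 1 = 20
t* = 1.325 for 80% confidence

Margin of error = t* · s/√n = 1.325 · 7.58/√21 = 2.19

CI: (32.71, 37.09)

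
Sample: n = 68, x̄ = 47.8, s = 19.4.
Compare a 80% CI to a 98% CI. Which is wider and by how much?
98% CI is wider by 5.12

df = 67
80% CI: t* = 1.294, (44.76, 50.84), width = 2 · t* · s/√n = 6.09
98% CI: t* = 2.383, (42.19, 53.41), width = 2 · t* · s/√n = 11.21

The 98% CI is wider by 11.21 - 6.09 = 5.12.
Higher confidence requires a wider interval.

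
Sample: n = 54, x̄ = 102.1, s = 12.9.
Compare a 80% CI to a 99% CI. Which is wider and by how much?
99% CI is wider by 4.82

df = 53
80% CI: t* = 1.298, (99.82, 104.38), width = 2 · t* · s/√n = 4.56
99% CI: t* = 2.672, (97.41, 106.79), width = 2 · t* · s/√n = 9.38

The 99% CI is wider by 9.38 - 4.56 = 4.82.
Higher confidence requires a wider interval.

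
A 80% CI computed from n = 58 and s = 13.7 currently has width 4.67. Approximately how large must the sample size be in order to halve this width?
n ≈ 232

CI width ∝ 1/√n
To reduce width by factor 2, need √n to grow by 2 → need 2² = 4 times as many samples.

Current: n = 58, width = 4.67
New: n = 232, width ≈ 2.31

Width reduced by factor of 4.67/2.31 = 2.02.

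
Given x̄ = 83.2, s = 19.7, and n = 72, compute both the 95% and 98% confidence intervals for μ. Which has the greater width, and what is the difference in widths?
98% CI is wider by 1.79

df = 71
95% CI: t* = 1.994, (78.57, 87.83), width = 2 · t* · s/√n = 9.26
98% CI: t* = 2.380, (77.67, 88.73), width = 2 · t* · s/√n = 11.05

The 98% CI is wider by 11.05 - 9.26 = 1.79.
Higher confidence requires a wider interval.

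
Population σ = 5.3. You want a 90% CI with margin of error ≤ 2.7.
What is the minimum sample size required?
n ≥ 11

For margin E ≤ 2.7:
n ≥ (z* · σ / E)²
n ≥ (1.645 · 5.3 / 2.7)²
n ≥ 10.43

Minimum n = 11 (rounding up)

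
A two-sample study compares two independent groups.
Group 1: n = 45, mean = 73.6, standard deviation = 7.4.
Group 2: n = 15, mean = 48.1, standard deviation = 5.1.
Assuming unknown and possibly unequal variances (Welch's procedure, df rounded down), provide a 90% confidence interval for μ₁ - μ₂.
(22.60, 28.40)

Difference: x̄₁ - x̄₂ = 25.50
SE = √(s₁²/n₁ + s₂²/n₂) = √(7.4²/45 + 5.1²/15) = 1.7178
df = 35.05 → 35 (Welch–Satterthwaite, rounded down)
t* = 1.690

CI: 25.50 ± 1.690 · 1.7178 = 25.50 ± 2.90 = (22.60, 28.40)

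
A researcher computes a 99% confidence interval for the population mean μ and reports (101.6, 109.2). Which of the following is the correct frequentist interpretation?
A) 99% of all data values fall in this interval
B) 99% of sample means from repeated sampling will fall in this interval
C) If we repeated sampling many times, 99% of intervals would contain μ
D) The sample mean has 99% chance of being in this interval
C

A) Wrong — a CI is about the parameter μ, not individual data values.
B) Wrong — coverage applies to intervals containing μ, not to future x̄ values.
C) Correct — this is the frequentist long-run coverage interpretation.
D) Wrong — x̄ is observed and sits in the interval by construction.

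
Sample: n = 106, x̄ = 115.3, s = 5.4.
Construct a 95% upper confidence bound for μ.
μ ≤ 116.17

Upper bound (one-sided):
t* = 1.659 (one-sided for 95%)
Upper bound = x̄ + t* · s/√n = 115.3 + 1.659 · 5.4/√106 = 116.17

We are 95% confident that μ ≤ 116.17.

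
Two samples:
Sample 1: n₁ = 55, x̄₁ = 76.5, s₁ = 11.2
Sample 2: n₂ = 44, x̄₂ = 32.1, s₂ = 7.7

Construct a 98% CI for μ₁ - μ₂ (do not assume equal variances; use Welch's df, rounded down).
(39.89, 48.91)

Difference: x̄₁ - x̄₂ = 44.40
SE = √(s₁²/n₁ + s₂²/n₂) = √(11.2²/55 + 7.7²/44) = 1.9048
df = 95.01 → 95 (Welch–Satterthwaite, rounded down)
t* = 2.366

CI: 44.40 ± 2.366 · 1.9048 = 44.40 ± 4.51 = (39.89, 48.91)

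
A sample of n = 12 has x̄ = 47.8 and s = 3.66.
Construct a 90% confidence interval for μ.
(45.90, 49.70)

t-interval (σ unknown):
df = n - 1 = 11
t* = 1.796 for 90% confidence

Margin of error = t* · s/√n = 1.796 · 3.66/√12 = 1.90

CI: (45.90, 49.70)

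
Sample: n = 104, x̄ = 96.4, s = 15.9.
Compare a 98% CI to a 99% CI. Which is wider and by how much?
99% CI is wider by 0.81

df = 103
98% CI: t* = 2.363, (92.72, 100.08), width = 2 · t* · s/√n = 7.37
99% CI: t* = 2.624, (92.31, 100.49), width = 2 · t* · s/√n = 8.18

The 99% CI is wider by 8.18 - 7.37 = 0.81.
Higher confidence requires a wider interval.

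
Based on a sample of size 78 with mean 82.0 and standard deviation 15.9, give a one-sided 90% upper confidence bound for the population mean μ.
μ ≤ 84.33

Upper bound (one-sided):
t* = 1.293 (one-sided for 90%)
Upper bound = x̄ + t* · s/√n = 82.0 + 1.293 · 15.9/√78 = 84.33

We are 90% confident that μ ≤ 84.33.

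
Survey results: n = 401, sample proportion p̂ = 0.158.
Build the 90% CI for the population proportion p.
(0.128, 0.188)

Proportion CI:
SE = √(p̂(1-p̂)/n) = √(0.158 · 0.842 / 401) = 0.01821

z* = 1.645
Margin = z* · SE = 1.645 · 0.01821 = 0.0300

CI: 0.158 ± 0.0300 = (0.128, 0.188)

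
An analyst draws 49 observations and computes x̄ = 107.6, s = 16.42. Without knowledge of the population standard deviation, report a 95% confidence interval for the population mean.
(102.88, 112.32)

t-interval (σ unknown):
df = n - 1 = 48
t* = 2.011 for 95% confidence

Margin of error = t* · s/√n = 2.011 · 16.42/√49 = 4.72

CI: (102.88, 112.32)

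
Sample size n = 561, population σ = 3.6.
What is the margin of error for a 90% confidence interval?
Margin of error = 0.25

Margin of error = z* · σ/√n
= 1.645 · 3.6/√561
= 1.645 · 3.6/23.6854
= 0.25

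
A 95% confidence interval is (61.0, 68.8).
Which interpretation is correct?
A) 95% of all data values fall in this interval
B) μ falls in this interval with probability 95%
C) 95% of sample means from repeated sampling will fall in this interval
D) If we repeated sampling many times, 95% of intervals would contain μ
D

A) Wrong — a CI is about the parameter μ, not individual data values.
B) Wrong — μ is fixed; the randomness lives in the interval, not in μ.
C) Wrong — coverage applies to intervals containing μ, not to future x̄ values.
D) Correct — this is the frequentist long-run coverage interpretation.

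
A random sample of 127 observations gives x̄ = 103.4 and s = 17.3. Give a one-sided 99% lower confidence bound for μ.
μ ≥ 99.78

Lower bound (one-sided):
t* = 2.356 (one-sided for 99%)
Lower bound = x̄ - t* · s/√n = 103.4 - 2.356 · 17.3/√127 = 99.78

We are 99% confident that μ ≥ 99.78.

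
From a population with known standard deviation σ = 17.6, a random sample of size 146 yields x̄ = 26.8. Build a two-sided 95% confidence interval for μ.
(23.95, 29.65)

z-interval (σ known):
z* = 1.960 for 95% confidence

Margin of error = z* · σ/√n = 1.960 · 17.6/√146 = 2.85

CI: (26.8 - 2.85, 26.8 + 2.85) = (23.95, 29.65)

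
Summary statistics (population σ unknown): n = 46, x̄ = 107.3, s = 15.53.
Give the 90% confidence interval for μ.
(103.46, 111.14)

t-interval (σ unknown):
df = n - 1 = 45
t* = 1.679 for 90% confidence

Margin of error = t* · s/√n = 1.679 · 15.53/√46 = 3.84

CI: (103.46, 111.14)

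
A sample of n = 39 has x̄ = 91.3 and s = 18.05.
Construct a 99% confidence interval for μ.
(83.46, 99.14)

t-interval (σ unknown):
df = n - 1 = 38
t* = 2.712 for 99% confidence

Margin of error = t* · s/√n = 2.712 · 18.05/√39 = 7.84

CI: (83.46, 99.14)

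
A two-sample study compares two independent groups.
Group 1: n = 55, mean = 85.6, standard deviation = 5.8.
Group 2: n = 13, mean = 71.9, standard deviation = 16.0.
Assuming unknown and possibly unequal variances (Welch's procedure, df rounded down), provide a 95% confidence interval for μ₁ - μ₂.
(3.88, 23.52)

Difference: x̄₁ - x̄₂ = 13.70
SE = √(s₁²/n₁ + s₂²/n₂) = √(5.8²/55 + 16.0²/13) = 4.5060
df = 12.75 → 12 (Welch–Satterthwaite, rounded down)
t* = 2.179

CI: 13.70 ± 2.179 · 4.5060 = 13.70 ± 9.82 = (3.88, 23.52)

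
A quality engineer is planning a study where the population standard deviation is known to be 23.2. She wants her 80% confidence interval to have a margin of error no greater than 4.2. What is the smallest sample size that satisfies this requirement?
n ≥ 51

For margin E ≤ 4.2:
n ≥ (z* · σ / E)²
n ≥ (1.282 · 23.2 / 4.2)²
n ≥ 50.15

Minimum n = 51 (rounding up)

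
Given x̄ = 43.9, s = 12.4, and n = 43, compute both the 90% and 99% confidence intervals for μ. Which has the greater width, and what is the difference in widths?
99% CI is wider by 3.84

df = 42
90% CI: t* = 1.682, (40.72, 47.08), width = 2 · t* · s/√n = 6.36
99% CI: t* = 2.698, (38.80, 49.00), width = 2 · t* · s/√n = 10.20

The 99% CI is wider by 10.20 - 6.36 = 3.84.
Higher confidence requires a wider interval.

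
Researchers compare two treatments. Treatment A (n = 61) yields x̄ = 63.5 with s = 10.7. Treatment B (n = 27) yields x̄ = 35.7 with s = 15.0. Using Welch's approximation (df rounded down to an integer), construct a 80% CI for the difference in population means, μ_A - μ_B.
(23.63, 31.97)

Difference: x̄₁ - x̄₂ = 27.80
SE = √(s₁²/n₁ + s₂²/n₂) = √(10.7²/61 + 15.0²/27) = 3.1953
df = 38.19 → 38 (Welch–Satterthwaite, rounded down)
t* = 1.304

CI: 27.80 ± 1.304 · 3.1953 = 27.80 ± 4.17 = (23.63, 31.97)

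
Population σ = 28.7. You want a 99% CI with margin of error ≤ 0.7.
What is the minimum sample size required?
n ≥ 11155

For margin E ≤ 0.7:
n ≥ (z* · σ / E)²
n ≥ (2.576 · 28.7 / 0.7)²
n ≥ 11154.74

Minimum n = 11155 (rounding up)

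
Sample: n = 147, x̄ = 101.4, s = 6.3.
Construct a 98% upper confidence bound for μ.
μ ≤ 102.48

Upper bound (one-sided):
t* = 2.072 (one-sided for 98%)
Upper bound = x̄ + t* · s/√n = 101.4 + 2.072 · 6.3/√147 = 102.48

We are 98% confident that μ ≤ 102.48.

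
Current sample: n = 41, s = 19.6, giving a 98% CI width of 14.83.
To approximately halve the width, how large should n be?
n ≈ 164

CI width ∝ 1/√n
To reduce width by factor 2, need √n to grow by 2 → need 2² = 4 times as many samples.

Current: n = 41, width = 14.83
New: n = 164, width ≈ 7.19

Width reduced by factor of 14.83/7.19 = 2.06.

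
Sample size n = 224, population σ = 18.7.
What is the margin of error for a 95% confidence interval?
Margin of error = 2.45

Margin of error = z* · σ/√n
= 1.960 · 18.7/√224
= 1.960 · 18.7/14.9666
= 2.45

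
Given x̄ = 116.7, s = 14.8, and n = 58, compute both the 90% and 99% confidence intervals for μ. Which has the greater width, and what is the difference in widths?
99% CI is wider by 3.86

df = 57
90% CI: t* = 1.672, (113.45, 119.95), width = 2 · t* · s/√n = 6.50
99% CI: t* = 2.665, (111.52, 121.88), width = 2 · t* · s/√n = 10.36

The 99% CI is wider by 10.36 - 6.50 = 3.86.
Higher confidence requires a wider interval.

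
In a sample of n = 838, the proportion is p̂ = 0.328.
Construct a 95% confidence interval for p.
(0.296, 0.360)

Proportion CI:
SE = √(p̂(1-p̂)/n) = √(0.328 · 0.672 / 838) = 0.01622

z* = 1.960
Margin = z* · SE = 1.960 · 0.01622 = 0.0318

CI: 0.328 ± 0.0318 = (0.296, 0.360)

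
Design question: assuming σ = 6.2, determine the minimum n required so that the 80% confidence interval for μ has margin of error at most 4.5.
n ≥ 4

For margin E ≤ 4.5:
n ≥ (z* · σ / E)²
n ≥ (1.282 · 6.2 / 4.5)²
n ≥ 3.12

Minimum n = 4 (rounding up)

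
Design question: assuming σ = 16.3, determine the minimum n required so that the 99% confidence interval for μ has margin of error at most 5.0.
n ≥ 71

For margin E ≤ 5.0:
n ≥ (z* · σ / E)²
n ≥ (2.576 · 16.3 / 5.0)²
n ≥ 70.52

Minimum n = 71 (rounding up)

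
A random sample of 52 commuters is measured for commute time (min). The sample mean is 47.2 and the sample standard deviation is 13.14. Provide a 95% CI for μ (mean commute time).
(43.54, 50.86)

t-interval (σ unknown):
df = n - 1 = 51
t* = 2.008 for 95% confidence

Margin of error = t* · s/√n = 2.008 · 13.14/√52 = 3.66

CI: (43.54, 50.86)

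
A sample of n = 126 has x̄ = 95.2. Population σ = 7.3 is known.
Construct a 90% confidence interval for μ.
(94.13, 96.27)

z-interval (σ known):
z* = 1.645 for 90% confidence

Margin of error = z* · σ/√n = 1.645 · 7.3/√126 = 1.07

CI: (95.2 - 1.07, 95.2 + 1.07) = (94.13, 96.27)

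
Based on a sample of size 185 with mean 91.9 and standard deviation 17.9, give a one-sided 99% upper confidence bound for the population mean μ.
μ ≤ 94.99

Upper bound (one-sided):
t* = 2.347 (one-sided for 99%)
Upper bound = x̄ + t* · s/√n = 91.9 + 2.347 · 17.9/√185 = 94.99

We are 99% confident that μ ≤ 94.99.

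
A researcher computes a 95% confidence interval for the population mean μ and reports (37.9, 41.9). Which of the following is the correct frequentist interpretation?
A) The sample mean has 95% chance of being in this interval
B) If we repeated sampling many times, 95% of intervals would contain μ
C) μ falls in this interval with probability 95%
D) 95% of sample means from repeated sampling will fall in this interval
B

A) Wrong — x̄ is observed and sits in the interval by construction.
B) Correct — this is the frequentist long-run coverage interpretation.
C) Wrong — μ is fixed; the randomness lives in the interval, not in μ.
D) Wrong — coverage applies to intervals containing μ, not to future x̄ values.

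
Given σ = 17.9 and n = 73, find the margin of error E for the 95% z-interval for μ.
Margin of error = 4.11

Margin of error = z* · σ/√n
= 1.960 · 17.9/√73
= 1.960 · 17.9/8.5440
= 4.11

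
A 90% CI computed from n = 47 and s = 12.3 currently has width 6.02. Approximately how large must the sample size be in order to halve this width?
n ≈ 188

CI width ∝ 1/√n
To reduce width by factor 2, need √n to grow by 2 → need 2² = 4 times as many samples.

Current: n = 47, width = 6.02
New: n = 188, width ≈ 2.97

Width reduced by factor of 6.02/2.97 = 2.03.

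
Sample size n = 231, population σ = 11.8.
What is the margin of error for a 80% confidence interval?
Margin of error = 1.00

Margin of error = z* · σ/√n
= 1.282 · 11.8/√231
= 1.282 · 11.8/15.1987
= 1.00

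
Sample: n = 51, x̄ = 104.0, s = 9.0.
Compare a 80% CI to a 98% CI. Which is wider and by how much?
98% CI is wider by 2.79

df = 50
80% CI: t* = 1.299, (102.36, 105.64), width = 2 · t* · s/√n = 3.27
98% CI: t* = 2.403, (100.97, 107.03), width = 2 · t* · s/√n = 6.06

The 98% CI is wider by 6.06 - 3.27 = 2.79.
Higher confidence requires a wider interval.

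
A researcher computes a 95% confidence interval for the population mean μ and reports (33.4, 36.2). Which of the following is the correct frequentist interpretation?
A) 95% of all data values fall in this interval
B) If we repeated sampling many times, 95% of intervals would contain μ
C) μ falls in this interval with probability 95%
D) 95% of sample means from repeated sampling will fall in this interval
B

A) Wrong — a CI is about the parameter μ, not individual data values.
B) Correct — this is the frequentist long-run coverage interpretation.
C) Wrong — μ is fixed; the randomness lives in the interval, not in μ.
D) Wrong — coverage applies to intervals containing μ, not to future x̄ values.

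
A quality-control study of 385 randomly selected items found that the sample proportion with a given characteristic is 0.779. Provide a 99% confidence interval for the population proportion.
(0.725, 0.833)

Proportion CI:
SE = √(p̂(1-p̂)/n) = √(0.779 · 0.221 / 385) = 0.02115

z* = 2.576
Margin = z* · SE = 2.576 · 0.02115 = 0.0545

CI: 0.779 ± 0.0545 = (0.725, 0.833)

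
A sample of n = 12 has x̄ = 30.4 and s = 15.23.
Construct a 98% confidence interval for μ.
(18.45, 42.35)

t-interval (σ unknown):
df = n - 1 = 11
t* = 2.718 for 98% confidence

Margin of error = t* · s/√n = 2.718 · 15.23/√12 = 11.95

CI: (18.45, 42.35)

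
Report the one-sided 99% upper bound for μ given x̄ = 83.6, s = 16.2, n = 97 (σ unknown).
μ ≤ 87.49

Upper bound (one-sided):
t* = 2.366 (one-sided for 99%)
Upper bound = x̄ + t* · s/√n = 83.6 + 2.366 · 16.2/√97 = 87.49

We are 99% confident that μ ≤ 87.49.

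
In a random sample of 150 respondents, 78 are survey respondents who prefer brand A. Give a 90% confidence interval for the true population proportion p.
(0.453, 0.587)

Proportion CI:
p̂ = 78/150 = 0.52000
SE = √(p̂(1-p̂)/n) = √(0.52000 · 0.48000 / 150) = 0.04079

z* = 1.645
Margin = z* · SE = 1.645 · 0.04079 = 0.0671

CI: 0.52000 ± 0.0671 = (0.453, 0.587)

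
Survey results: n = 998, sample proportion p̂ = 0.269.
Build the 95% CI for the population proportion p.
(0.241, 0.297)

Proportion CI:
SE = √(p̂(1-p̂)/n) = √(0.269 · 0.731 / 998) = 0.01404

z* = 1.960
Margin = z* · SE = 1.960 · 0.01404 = 0.0275

CI: 0.269 ± 0.0275 = (0.241, 0.297)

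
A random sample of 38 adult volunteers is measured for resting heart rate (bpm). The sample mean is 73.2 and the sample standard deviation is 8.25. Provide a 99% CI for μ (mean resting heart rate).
(69.57, 76.83)

t-interval (σ unknown):
df = n - 1 = 37
t* = 2.715 for 99% confidence

Margin of error = t* · s/√n = 2.715 · 8.25/√38 = 3.63

CI: (69.57, 76.83)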